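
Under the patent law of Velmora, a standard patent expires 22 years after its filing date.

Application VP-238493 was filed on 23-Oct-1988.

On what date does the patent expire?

October 23, 2010

Filing date + 22 years → 23 October 2010.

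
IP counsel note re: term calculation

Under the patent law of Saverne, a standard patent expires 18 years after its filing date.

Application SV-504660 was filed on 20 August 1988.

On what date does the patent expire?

2006-08-20

Filing date + 18 years → 20 August 2006.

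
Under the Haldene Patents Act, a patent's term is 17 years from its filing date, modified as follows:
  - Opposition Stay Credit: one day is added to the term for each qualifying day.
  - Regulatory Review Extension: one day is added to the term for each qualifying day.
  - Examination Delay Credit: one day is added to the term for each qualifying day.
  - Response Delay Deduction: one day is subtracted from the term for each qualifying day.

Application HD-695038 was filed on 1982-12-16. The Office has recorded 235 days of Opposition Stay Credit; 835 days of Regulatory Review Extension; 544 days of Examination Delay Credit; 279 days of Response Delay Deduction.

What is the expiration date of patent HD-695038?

Base term: filing date + 17 years → 16 December 1999.
Opposition Stay Credit: +235 days → 7 August 2000.
Regulatory Review Extension: +835 days → 20 November 2002.
Examination Delay Credit: +544 days → 17 May 2004.
Response Delay Deduction: −279 days → 12 August 2003.

2003-08-12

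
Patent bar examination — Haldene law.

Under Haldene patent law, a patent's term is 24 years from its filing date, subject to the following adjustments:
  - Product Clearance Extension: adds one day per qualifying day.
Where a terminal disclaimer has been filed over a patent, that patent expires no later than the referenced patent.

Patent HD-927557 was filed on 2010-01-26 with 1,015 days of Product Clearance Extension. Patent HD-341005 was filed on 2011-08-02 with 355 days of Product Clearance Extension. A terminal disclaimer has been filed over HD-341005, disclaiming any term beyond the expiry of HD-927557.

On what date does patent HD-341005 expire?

Natural term of HD-341005:
  Base: filing + 24 years → 2 August 2035.
  Product Clearance Extension: +355 days → 22 July 2036.
Expiry of referenced patent HD-927557:
  Base: filing + 24 years → 26 January 2034.
  Product Clearance Extension: +1015 days → 6 November 2036.
Terminal disclaimer: HD-341005 expires on the earlier of 22 July 2036 and 6 November 2036.

2036-07-22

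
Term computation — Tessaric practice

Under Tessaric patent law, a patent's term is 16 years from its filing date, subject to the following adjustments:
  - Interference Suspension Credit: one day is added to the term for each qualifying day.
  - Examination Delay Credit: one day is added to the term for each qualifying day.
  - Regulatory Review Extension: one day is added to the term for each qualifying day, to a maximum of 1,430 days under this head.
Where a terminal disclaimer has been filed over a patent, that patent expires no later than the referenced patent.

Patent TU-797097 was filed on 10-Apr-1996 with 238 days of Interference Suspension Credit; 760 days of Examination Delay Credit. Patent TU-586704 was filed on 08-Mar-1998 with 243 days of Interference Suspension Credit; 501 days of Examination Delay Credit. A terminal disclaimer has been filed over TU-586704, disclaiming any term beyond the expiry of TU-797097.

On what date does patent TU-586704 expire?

Natural term of TU-586704:
  Base: filing + 16 years → 8 March 2014.
  Interference Suspension Credit: +243 days → 6 November 2014.
  Examination Delay Credit: +501 days → 21 March 2016.
Expiry of referenced patent TU-797097:
  Base: filing + 16 years → 10 April 2012.
  Interference Suspension Credit: +238 days → 4 December 2012.
  Examination Delay Credit: +760 days → 3 January 2015.
Terminal disclaimer: TU-586704 expires on the earlier of 21 March 2016 and 3 January 2015.

January 3, 2015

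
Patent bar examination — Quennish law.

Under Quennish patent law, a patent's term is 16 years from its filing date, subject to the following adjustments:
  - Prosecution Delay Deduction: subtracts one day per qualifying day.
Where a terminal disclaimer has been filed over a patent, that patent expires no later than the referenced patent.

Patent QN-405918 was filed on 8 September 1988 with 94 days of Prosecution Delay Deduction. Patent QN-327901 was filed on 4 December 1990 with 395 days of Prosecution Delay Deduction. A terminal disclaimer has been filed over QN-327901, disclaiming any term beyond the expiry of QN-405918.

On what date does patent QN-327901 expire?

2004-06-06

Natural term of QN-327901:
  Base: filing + 16 years → 4 December 2006.
  Prosecution Delay Deduction: −395 days → 4 November 2005.
Expiry of referenced patent QN-405918:
  Base: filing + 16 years → 8 September 2004.
  Prosecution Delay Deduction: −94 days → 6 June 2004.
Terminal disclaimer: QN-327901 expires on the earlier of 4 November 2005 and 6 June 2004.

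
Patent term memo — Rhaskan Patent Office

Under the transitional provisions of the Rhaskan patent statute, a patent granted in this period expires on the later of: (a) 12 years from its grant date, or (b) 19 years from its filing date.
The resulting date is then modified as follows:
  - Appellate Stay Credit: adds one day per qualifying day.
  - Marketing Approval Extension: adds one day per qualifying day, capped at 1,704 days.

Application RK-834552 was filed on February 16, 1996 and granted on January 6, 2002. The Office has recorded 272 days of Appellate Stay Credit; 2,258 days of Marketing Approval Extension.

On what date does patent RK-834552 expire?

(a) grant + 12 years → 6 January 2014.
(b) filing + 19 years → 16 February 2015.
Later of the two: 16 February 2015.
Appellate Stay Credit: +272 days → 15 November 2015.
Marketing Approval Extension: 2258 days claimed exceeds the 1704-day cap, so +1704 days → 15 July 2020.

2020-07-15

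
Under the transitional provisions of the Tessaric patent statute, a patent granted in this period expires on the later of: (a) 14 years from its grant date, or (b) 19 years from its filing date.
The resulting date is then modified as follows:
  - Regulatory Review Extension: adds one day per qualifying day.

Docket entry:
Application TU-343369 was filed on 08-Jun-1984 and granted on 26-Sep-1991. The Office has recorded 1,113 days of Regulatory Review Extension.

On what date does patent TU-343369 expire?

(a) grant + 14 years → 26 September 2005.
(b) filing + 19 years → 8 June 2003.
Later of the two: 26 September 2005.
Regulatory Review Extension: +1113 days → 13 October 2008.

2008-10-13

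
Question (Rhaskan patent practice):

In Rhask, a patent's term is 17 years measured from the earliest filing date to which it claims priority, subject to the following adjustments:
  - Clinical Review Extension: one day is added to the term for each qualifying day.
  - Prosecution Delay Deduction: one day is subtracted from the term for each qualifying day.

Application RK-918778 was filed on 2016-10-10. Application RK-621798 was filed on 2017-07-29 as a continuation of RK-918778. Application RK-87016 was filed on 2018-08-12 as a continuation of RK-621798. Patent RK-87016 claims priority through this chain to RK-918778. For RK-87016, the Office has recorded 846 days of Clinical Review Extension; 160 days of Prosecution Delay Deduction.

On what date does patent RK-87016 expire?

2035-08-27

Earliest priority filing: 10 October 2016.
Base term: 10 October 2016 + 17 years → 10 October 2033.
Clinical Review Extension: +846 days → 3 February 2036.
Prosecution Delay Deduction: −160 days → 27 August 2035.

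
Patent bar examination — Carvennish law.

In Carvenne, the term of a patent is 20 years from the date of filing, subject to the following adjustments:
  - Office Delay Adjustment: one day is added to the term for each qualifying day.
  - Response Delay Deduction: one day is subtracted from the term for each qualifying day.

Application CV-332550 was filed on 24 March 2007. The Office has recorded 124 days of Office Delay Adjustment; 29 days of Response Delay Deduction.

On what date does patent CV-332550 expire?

Base term: filing date + 20 years → 24 March 2027.
Office Delay Adjustment: +124 days → 26 July 2027.
Response Delay Deduction: −29 days → 27 June 2027.

2027-06-27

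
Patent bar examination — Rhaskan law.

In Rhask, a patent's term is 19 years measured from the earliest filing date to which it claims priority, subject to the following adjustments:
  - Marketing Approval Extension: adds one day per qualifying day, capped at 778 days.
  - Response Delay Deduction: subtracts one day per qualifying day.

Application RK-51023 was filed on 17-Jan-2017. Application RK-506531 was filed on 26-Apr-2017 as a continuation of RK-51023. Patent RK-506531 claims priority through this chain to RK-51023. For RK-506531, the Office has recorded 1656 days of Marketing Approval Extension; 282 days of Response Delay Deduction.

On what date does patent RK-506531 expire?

2037-05-27

Earliest priority filing: 17 January 2017.
Base term: 17 January 2017 + 19 years → 17 January 2036.
Marketing Approval Extension: 1656 days claimed exceeds the 778-day cap, so +778 days → 5 March 2038.
Response Delay Deduction: −282 days → 27 May 2037.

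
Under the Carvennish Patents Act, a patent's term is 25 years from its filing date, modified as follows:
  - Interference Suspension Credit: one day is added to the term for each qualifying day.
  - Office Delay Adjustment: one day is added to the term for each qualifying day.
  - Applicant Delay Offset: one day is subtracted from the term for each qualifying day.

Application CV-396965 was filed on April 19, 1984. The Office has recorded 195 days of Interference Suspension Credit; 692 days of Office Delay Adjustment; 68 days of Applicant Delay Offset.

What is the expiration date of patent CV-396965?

Base term: filing date + 25 years → 19 April 2009.
Interference Suspension Credit: +195 days → 31 October 2009.
Office Delay Adjustment: +692 days → 23 September 2011.
Applicant Delay Offset: −68 days → 17 July 2011.

2011-07-17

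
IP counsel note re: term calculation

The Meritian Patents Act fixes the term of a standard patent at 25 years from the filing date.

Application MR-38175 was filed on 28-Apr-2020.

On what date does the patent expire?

Filing date + 25 years → 28 April 2045.

April 28, 2045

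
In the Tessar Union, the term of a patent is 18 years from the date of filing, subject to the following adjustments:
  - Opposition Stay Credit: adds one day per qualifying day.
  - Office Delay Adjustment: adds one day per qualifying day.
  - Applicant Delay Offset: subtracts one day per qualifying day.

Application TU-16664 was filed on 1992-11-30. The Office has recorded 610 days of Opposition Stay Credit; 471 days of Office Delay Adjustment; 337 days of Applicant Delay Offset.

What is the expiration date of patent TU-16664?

2012-12-13

Base term: filing date + 18 years → 30 November 2010.
Opposition Stay Credit: +610 days → 1 August 2012.
Office Delay Adjustment: +471 days → 15 November 2013.
Applicant Delay Offset: −337 days → 13 December 2012.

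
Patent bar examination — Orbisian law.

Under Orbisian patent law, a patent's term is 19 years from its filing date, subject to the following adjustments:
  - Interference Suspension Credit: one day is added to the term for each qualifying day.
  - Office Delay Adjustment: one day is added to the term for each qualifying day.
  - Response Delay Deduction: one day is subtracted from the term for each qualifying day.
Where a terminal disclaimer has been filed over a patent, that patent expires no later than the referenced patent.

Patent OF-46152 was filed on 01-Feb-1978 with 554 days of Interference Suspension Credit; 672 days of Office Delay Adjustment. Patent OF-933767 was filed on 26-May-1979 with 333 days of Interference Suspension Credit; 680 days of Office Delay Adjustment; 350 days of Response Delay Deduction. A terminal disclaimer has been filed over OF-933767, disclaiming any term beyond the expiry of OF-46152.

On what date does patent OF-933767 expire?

2000-03-19

Natural term of OF-933767:
  Base: filing + 19 years → 26 May 1998.
  Interference Suspension Credit: +333 days → 24 April 1999.
  Office Delay Adjustment: +680 days → 4 March 2001.
  Response Delay Deduction: −350 days → 19 March 2000.
Expiry of referenced patent OF-46152:
  Base: filing + 19 years → 1 February 1997.
  Interference Suspension Credit: +554 days → 9 August 1998.
  Office Delay Adjustment: +672 days → 11 June 2000.
Terminal disclaimer: OF-933767 expires on the earlier of 19 March 2000 and 11 June 2000.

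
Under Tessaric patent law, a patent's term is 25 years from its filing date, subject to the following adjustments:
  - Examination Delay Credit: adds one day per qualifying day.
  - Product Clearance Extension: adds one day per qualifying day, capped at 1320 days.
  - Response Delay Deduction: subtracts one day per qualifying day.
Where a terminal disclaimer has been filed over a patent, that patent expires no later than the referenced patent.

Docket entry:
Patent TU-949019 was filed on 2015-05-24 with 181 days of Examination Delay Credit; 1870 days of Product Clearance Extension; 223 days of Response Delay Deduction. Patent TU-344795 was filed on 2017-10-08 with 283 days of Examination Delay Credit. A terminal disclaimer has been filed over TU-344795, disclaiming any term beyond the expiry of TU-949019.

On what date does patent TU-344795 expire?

Natural term of TU-344795:
  Base: filing + 25 years → 8 October 2042.
  Examination Delay Credit: +283 days → 18 July 2043.
Expiry of referenced patent TU-949019:
  Base: filing + 25 years → 24 May 2040.
  Examination Delay Credit: +181 days → 21 November 2040.
  Product Clearance Extension: 1870 days claimed exceeds the 1320-day cap, so +1320 days → 3 July 2044.
  Response Delay Deduction: −223 days → 23 November 2043.
Terminal disclaimer: TU-344795 expires on the earlier of 18 July 2043 and 23 November 2043.

2043-07-18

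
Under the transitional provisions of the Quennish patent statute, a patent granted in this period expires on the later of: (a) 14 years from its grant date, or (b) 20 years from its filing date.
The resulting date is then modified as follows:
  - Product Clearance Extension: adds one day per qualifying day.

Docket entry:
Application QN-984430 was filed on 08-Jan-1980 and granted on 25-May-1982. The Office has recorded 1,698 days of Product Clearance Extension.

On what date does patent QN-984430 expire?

September 1, 2004

(a) grant + 14 years → 25 May 1996.
(b) filing + 20 years → 8 January 2000.
Later of the two: 8 January 2000.
Product Clearance Extension: +1698 days → 1 September 2004.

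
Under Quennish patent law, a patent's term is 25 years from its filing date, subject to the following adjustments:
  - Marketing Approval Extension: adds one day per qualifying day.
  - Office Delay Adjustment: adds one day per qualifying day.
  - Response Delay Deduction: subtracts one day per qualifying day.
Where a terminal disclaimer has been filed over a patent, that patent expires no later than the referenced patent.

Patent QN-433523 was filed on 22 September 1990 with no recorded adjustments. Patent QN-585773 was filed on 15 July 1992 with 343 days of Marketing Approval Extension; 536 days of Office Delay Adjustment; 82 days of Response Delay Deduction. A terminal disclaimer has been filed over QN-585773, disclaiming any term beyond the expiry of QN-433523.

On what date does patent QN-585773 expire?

2015-09-22

Natural term of QN-585773:
  Base: filing + 25 years → 15 July 2017.
  Marketing Approval Extension: +343 days → 23 June 2018.
  Office Delay Adjustment: +536 days → 11 December 2019.
  Response Delay Deduction: −82 days → 20 September 2019.
Expiry of referenced patent QN-433523:
  Base: filing + 25 years → 22 September 2015.
Terminal disclaimer: QN-585773 expires on the earlier of 20 September 2019 and 22 September 2015.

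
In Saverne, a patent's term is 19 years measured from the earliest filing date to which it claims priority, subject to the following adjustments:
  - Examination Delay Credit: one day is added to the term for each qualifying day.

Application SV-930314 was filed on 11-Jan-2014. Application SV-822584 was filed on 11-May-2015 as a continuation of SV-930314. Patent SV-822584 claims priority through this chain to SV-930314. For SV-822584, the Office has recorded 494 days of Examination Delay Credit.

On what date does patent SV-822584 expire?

Earliest priority filing: 11 January 2014.
Base term: 11 January 2014 + 19 years → 11 January 2033.
Examination Delay Credit: +494 days → 20 May 2034.

2034-05-20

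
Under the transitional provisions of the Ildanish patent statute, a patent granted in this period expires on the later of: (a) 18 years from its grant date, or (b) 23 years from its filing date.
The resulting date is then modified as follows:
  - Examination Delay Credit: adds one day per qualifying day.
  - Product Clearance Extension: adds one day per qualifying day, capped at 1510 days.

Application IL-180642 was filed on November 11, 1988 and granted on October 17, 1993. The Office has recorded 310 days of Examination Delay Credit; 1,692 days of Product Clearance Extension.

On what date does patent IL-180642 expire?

(a) grant + 18 years → 17 October 2011.
(b) filing + 23 years → 11 November 2011.
Later of the two: 11 November 2011.
Examination Delay Credit: +310 days → 16 September 2012.
Product Clearance Extension: 1692 days claimed exceeds the 1510-day cap, so +1510 days → 4 November 2016.

November 4, 2016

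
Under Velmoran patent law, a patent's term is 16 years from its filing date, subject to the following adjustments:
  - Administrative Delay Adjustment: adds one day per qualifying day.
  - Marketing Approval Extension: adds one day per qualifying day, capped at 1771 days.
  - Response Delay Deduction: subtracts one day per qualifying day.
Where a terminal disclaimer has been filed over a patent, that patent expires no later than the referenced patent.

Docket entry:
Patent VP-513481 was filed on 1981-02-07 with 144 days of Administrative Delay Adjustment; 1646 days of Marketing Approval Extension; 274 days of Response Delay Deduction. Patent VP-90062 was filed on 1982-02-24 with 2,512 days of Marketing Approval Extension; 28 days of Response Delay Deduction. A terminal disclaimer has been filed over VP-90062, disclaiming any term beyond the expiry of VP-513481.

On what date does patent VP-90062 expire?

Natural term of VP-90062:
  Base: filing + 16 years → 24 February 1998.
  Marketing Approval Extension: 2512 days claimed exceeds the 1771-day cap, so +1771 days → 31 December 2002.
  Response Delay Deduction: −28 days → 3 December 2002.
Expiry of referenced patent VP-513481:
  Base: filing + 16 years → 7 February 1997.
  Administrative Delay Adjustment: +144 days → 1 July 1997.
  Marketing Approval Extension: 1646 days (within the 1771-day cap) → +1646 days → 2 January 2002.
  Response Delay Deduction: −274 days → 3 April 2001.
Terminal disclaimer: VP-90062 expires on the earlier of 3 December 2002 and 3 April 2001.

2001-04-03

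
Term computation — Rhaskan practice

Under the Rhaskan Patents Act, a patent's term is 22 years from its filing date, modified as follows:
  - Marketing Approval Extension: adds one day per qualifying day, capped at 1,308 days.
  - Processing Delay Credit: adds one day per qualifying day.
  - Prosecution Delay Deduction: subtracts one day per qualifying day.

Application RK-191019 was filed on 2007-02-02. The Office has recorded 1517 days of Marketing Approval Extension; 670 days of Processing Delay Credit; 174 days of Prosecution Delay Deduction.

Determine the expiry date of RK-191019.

January 11, 2034

Base term: filing date + 22 years → 2 February 2029.
Marketing Approval Extension: 1517 days claimed exceeds the 1308-day cap, so +1308 days → 2 September 2032.
Processing Delay Credit: +670 days → 4 July 2034.
Prosecution Delay Deduction: −174 days → 11 January 2034.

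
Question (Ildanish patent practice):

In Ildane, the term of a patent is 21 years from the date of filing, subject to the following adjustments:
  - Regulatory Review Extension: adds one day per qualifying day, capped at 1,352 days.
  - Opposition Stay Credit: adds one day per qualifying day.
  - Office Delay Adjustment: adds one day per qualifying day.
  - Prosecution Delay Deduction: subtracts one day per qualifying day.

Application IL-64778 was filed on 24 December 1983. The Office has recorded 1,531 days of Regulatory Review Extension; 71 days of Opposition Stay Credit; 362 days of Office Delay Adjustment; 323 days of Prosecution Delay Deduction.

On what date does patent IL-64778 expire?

Base term: filing date + 21 years → 24 December 2004.
Regulatory Review Extension: 1531 days claimed exceeds the 1352-day cap, so +1352 days → 6 September 2008.
Opposition Stay Credit: +71 days → 16 November 2008.
Office Delay Adjustment: +362 days → 13 November 2009.
Prosecution Delay Deduction: −323 days → 25 December 2008.

December 25, 2008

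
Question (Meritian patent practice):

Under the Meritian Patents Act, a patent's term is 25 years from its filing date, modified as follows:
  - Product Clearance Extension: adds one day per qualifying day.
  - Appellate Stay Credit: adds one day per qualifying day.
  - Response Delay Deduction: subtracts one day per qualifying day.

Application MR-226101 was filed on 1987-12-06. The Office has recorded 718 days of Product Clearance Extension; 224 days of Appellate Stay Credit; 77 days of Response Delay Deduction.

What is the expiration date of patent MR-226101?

Base term: filing date + 25 years → 6 December 2012.
Product Clearance Extension: +718 days → 24 November 2014.
Appellate Stay Credit: +224 days → 6 July 2015.
Response Delay Deduction: −77 days → 20 April 2015.

April 20, 2015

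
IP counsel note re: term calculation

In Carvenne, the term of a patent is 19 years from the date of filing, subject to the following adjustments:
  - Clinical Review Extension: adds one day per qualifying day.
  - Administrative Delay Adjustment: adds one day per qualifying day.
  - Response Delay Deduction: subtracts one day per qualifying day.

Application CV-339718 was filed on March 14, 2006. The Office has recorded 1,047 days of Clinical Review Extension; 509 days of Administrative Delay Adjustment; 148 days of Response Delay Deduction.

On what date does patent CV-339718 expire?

2029-01-20

Base term: filing date + 19 years → 14 March 2025.
Clinical Review Extension: +1047 days → 25 January 2028.
Administrative Delay Adjustment: +509 days → 17 June 2029.
Response Delay Deduction: −148 days → 20 January 2029.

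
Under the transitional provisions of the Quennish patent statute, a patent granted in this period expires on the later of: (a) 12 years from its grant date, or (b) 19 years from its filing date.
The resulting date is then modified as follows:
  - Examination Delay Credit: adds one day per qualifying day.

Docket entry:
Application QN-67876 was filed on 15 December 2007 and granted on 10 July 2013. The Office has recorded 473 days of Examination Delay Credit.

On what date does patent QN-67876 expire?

2028-04-01

(a) grant + 12 years → 10 July 2025.
(b) filing + 19 years → 15 December 2026.
Later of the two: 15 December 2026.
Examination Delay Credit: +473 days → 1 April 2028.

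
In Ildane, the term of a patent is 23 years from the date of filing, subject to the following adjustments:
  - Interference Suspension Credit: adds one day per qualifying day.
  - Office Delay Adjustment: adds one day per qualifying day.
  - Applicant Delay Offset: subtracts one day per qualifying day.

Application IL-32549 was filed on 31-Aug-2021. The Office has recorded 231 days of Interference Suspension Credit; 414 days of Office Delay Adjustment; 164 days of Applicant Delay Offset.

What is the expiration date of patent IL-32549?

2045-12-25

Base term: filing date + 23 years → 31 August 2044.
Interference Suspension Credit: +231 days → 19 April 2045.
Office Delay Adjustment: +414 days → 7 June 2046.
Applicant Delay Offset: −164 days → 25 December 2045.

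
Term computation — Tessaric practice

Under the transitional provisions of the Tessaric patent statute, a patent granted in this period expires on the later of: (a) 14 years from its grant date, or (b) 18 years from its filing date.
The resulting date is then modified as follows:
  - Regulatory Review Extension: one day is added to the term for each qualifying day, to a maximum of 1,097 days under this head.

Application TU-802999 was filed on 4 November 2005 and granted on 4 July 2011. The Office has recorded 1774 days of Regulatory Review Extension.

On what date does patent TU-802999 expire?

(a) grant + 14 years → 4 July 2025.
(b) filing + 18 years → 4 November 2023.
Later of the two: 4 July 2025.
Regulatory Review Extension: 1774 days claimed exceeds the 1097-day cap, so +1097 days → 5 July 2028.

2028-07-05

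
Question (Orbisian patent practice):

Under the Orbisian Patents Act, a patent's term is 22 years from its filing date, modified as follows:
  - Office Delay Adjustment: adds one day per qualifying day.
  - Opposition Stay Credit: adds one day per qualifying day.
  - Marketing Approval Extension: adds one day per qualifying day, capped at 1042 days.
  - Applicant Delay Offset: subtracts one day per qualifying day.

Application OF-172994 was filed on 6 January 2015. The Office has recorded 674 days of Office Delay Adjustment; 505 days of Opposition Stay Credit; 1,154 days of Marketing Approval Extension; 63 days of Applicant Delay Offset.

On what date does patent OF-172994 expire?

December 4, 2042

Base term: filing date + 22 years → 6 January 2037.
Office Delay Adjustment: +674 days → 11 November 2038.
Opposition Stay Credit: +505 days → 30 March 2040.
Marketing Approval Extension: 1154 days claimed exceeds the 1042-day cap, so +1042 days → 5 February 2043.
Applicant Delay Offset: −63 days → 4 December 2042.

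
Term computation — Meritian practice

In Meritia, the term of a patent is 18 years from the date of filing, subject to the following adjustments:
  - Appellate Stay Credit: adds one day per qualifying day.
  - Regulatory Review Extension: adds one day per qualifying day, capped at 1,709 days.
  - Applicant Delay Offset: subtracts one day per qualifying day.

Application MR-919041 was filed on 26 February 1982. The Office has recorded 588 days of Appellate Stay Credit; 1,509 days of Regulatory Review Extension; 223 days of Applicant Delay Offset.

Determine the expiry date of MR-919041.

Base term: filing date + 18 years → 26 February 2000.
Appellate Stay Credit: +588 days → 6 October 2001.
Regulatory Review Extension: 1509 days (within the 1709-day cap) → +1509 days → 23 November 2005.
Applicant Delay Offset: −223 days → 14 April 2005.

April 14, 2005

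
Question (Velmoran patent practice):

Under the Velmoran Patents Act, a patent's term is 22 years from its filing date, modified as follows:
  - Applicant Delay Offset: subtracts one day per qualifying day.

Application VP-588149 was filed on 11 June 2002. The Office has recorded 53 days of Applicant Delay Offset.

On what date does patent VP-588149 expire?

2024-04-19

Base term: filing date + 22 years → 11 June 2024.
Applicant Delay Offset: −53 days → 19 April 2024.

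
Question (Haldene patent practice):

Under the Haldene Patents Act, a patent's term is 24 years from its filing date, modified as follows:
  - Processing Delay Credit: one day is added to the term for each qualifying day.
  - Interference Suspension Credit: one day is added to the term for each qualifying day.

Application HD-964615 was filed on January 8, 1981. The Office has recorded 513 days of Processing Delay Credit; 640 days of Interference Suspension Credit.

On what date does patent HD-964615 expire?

2008-03-06

Base term: filing date + 24 years → 8 January 2005.
Processing Delay Credit: +513 days → 5 June 2006.
Interference Suspension Credit: +640 days → 6 March 2008.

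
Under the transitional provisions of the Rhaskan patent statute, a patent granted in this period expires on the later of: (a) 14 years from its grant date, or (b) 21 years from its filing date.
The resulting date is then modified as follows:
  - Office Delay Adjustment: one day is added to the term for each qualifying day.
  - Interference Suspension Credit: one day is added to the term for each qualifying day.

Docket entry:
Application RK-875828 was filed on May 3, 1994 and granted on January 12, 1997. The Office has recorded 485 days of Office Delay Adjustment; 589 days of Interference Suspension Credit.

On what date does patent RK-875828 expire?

April 11, 2018

(a) grant + 14 years → 12 January 2011.
(b) filing + 21 years → 3 May 2015.
Later of the two: 3 May 2015.
Office Delay Adjustment: +485 days → 30 August 2016.
Interference Suspension Credit: +589 days → 11 April 2018.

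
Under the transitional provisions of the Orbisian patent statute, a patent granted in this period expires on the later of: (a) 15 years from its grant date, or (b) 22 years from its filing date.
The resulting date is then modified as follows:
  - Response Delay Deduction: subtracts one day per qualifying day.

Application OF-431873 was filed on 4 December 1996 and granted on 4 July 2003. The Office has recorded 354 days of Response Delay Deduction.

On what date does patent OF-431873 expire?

December 15, 2017

(a) grant + 15 years → 4 July 2018.
(b) filing + 22 years → 4 December 2018.
Later of the two: 4 December 2018.
Response Delay Deduction: −354 days → 15 December 2017.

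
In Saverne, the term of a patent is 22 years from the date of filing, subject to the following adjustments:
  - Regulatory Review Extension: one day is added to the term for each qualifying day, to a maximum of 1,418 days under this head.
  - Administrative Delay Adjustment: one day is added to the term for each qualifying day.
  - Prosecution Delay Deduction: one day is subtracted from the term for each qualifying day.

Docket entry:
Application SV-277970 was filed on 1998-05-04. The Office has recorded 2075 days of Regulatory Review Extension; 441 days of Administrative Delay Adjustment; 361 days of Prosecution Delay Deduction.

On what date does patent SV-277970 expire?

June 10, 2024

Base term: filing date + 22 years → 4 May 2020.
Regulatory Review Extension: 2075 days claimed exceeds the 1418-day cap, so +1418 days → 22 March 2024.
Administrative Delay Adjustment: +441 days → 6 June 2025.
Prosecution Delay Deduction: −361 days → 10 June 2024.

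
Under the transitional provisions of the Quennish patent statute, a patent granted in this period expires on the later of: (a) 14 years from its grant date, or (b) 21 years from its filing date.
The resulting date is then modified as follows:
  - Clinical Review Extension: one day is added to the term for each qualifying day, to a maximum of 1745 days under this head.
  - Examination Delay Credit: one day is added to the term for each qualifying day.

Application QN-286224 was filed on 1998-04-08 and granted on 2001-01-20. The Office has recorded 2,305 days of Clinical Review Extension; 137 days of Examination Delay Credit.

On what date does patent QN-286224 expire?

(a) grant + 14 years → 20 January 2015.
(b) filing + 21 years → 8 April 2019.
Later of the two: 8 April 2019.
Clinical Review Extension: 2305 days claimed exceeds the 1745-day cap, so +1745 days → 17 January 2024.
Examination Delay Credit: +137 days → 2 June 2024.

June 2, 2024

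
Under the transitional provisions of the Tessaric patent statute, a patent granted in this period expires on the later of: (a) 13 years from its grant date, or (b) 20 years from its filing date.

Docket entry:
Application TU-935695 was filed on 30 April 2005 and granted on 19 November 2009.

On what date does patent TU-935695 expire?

(a) grant + 13 years → 19 November 2022.
(b) filing + 20 years → 30 April 2025.
Later of the two: 30 April 2025.

April 30, 2025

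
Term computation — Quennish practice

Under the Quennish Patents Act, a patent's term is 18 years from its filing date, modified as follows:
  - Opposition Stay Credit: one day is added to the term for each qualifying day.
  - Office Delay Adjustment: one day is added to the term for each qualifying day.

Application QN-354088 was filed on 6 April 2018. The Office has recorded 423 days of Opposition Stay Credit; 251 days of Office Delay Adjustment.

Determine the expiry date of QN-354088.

February 9, 2038

Base term: filing date + 18 years → 6 April 2036.
Opposition Stay Credit: +423 days → 3 June 2037.
Office Delay Adjustment: +251 days → 9 February 2038.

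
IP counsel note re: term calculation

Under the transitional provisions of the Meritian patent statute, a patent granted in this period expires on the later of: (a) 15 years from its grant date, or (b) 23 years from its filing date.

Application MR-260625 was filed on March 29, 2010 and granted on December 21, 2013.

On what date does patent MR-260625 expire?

(a) grant + 15 years → 21 December 2028.
(b) filing + 23 years → 29 March 2033.
Later of the two: 29 March 2033.

March 29, 2033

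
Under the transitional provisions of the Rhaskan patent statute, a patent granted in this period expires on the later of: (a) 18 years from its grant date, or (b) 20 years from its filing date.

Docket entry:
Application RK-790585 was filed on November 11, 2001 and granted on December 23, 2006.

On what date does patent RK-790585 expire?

(a) grant + 18 years → 23 December 2024.
(b) filing + 20 years → 11 November 2021.
Later of the two: 23 December 2024.

December 23, 2024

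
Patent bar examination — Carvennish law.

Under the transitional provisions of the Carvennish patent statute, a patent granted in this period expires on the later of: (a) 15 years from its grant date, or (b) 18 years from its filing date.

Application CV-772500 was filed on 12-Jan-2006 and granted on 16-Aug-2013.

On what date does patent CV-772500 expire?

(a) grant + 15 years → 16 August 2028.
(b) filing + 18 years → 12 January 2024.
Later of the two: 16 August 2028.

2028-08-16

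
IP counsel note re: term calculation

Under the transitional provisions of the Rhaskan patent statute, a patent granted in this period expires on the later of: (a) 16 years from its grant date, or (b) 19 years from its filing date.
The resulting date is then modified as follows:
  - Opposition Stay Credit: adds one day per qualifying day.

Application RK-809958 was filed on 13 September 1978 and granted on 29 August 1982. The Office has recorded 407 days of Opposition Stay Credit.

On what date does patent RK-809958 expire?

(a) grant + 16 years → 29 August 1998.
(b) filing + 19 years → 13 September 1997.
Later of the two: 29 August 1998.
Opposition Stay Credit: +407 days → 10 October 1999.

October 10, 1999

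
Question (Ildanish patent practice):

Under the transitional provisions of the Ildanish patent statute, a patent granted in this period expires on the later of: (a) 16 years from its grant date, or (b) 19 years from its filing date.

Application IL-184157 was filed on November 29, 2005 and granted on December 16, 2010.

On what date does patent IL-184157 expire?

2026-12-16

(a) grant + 16 years → 16 December 2026.
(b) filing + 19 years → 29 November 2024.
Later of the two: 16 December 2026.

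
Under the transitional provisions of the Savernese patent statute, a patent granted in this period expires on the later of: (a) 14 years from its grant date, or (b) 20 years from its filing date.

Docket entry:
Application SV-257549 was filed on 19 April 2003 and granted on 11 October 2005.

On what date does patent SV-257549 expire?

2023-04-19

(a) grant + 14 years → 11 October 2019.
(b) filing + 20 years → 19 April 2023.
Later of the two: 19 April 2023.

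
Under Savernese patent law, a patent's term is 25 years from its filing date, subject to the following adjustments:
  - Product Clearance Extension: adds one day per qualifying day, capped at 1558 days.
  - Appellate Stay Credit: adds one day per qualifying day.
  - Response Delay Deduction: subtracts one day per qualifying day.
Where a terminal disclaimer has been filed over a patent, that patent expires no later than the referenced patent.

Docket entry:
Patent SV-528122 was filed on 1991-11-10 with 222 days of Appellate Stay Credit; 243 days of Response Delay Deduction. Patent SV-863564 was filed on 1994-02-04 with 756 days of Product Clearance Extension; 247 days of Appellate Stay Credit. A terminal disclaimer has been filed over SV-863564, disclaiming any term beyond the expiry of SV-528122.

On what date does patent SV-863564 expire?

Natural term of SV-863564:
  Base: filing + 25 years → 4 February 2019.
  Product Clearance Extension: 756 days (within the 1558-day cap) → +756 days → 1 March 2021.
  Appellate Stay Credit: +247 days → 3 November 2021.
Expiry of referenced patent SV-528122:
  Base: filing + 25 years → 10 November 2016.
  Appellate Stay Credit: +222 days → 20 June 2017.
  Response Delay Deduction: −243 days → 20 October 2016.
Terminal disclaimer: SV-863564 expires on the earlier of 3 November 2021 and 20 October 2016.

October 20, 2016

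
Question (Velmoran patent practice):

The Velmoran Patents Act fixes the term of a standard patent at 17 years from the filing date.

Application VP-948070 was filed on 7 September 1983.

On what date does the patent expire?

Filing date + 17 years → 7 September 2000.

2000-09-07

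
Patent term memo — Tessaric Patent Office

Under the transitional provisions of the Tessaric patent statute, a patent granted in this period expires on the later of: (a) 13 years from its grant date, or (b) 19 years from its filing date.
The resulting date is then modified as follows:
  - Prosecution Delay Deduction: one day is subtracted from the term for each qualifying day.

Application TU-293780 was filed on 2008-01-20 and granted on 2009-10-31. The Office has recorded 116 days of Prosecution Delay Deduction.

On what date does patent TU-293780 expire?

(a) grant + 13 years → 31 October 2022.
(b) filing + 19 years → 20 January 2027.
Later of the two: 20 January 2027.
Prosecution Delay Deduction: −116 days → 26 September 2026.

2026-09-26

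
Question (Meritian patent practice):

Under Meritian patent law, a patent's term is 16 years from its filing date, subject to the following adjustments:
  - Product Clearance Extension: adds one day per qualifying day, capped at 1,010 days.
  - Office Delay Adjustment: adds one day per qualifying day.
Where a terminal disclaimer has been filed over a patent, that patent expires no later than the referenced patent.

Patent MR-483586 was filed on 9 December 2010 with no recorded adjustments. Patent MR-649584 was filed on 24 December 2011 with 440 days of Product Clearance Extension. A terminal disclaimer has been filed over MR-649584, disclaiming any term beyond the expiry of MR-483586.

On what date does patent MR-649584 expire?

Natural term of MR-649584:
  Base: filing + 16 years → 24 December 2027.
  Product Clearance Extension: 440 days (within the 1010-day cap) → +440 days → 8 March 2029.
Expiry of referenced patent MR-483586:
  Base: filing + 16 years → 9 December 2026.
Terminal disclaimer: MR-649584 expires on the earlier of 8 March 2029 and 9 December 2026.

December 9, 2026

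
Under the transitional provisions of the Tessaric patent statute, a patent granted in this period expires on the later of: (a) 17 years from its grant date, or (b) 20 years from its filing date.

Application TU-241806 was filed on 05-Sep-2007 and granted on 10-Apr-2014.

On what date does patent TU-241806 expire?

(a) grant + 17 years → 10 April 2031.
(b) filing + 20 years → 5 September 2027.
Later of the two: 10 April 2031.

April 10, 2031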